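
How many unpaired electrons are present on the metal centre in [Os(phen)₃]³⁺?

Ligand charges: 1,10-phenanthroline is neutral. With an overall charge of +3 the osmium centre must be in the +3 oxidation state.
Os sits in group 8, so the d-electron count is 8 − 3 = 5.
Counting donor atoms: 3×1,10-phenanthroline (bidentate) → 6 donors. Coordination number = 6.
The spin state decides the count: a 5d ion has a large Δₒ and is invariably low-spin.
An octahedral low-spin d⁵ ion is t₂g⁵e_g⁰, giving 1 unpaired electron.

1 unpaired electron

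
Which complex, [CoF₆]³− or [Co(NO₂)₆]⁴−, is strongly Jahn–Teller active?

[CoF₆]³−: Each fluoride is −1; balancing the −3 overall charge requires Co(III). Cobalt is a group-9 element; Co(III) is therefore d⁶. Fluoride is the one ligand weak enough to leave Co(III) high-spin — [CoF₆]³⁻ is the classic exception. The d⁶ configuration leaves the e_g set evenly filled (or empty) — no strong Jahn–Teller driving force.
[Co(NO₂)₆]⁴−: Ligand charges: each nitro (N-bound nitrite) is −1. With an overall charge of −4 the cobalt centre must be in the +2 oxidation state. Cobalt is a group-9 element; Co(II) is therefore d⁷. Nitro (N-bound nitrite) is a strong-field ligand (high in the spectrochemical series) for a first-row metal, so the complex is low-spin. The t₂g⁶e_g¹ (low-spin) configuration has an unevenly filled e_g set; the Jahn–Teller theorem predicts a tetragonal distortion (typically axial elongation) to lift the degeneracy.

[Co(NO₂)₆]⁴−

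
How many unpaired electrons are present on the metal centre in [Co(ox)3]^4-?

3

Summing ligand charges against the −4 overall charge gives an oxidation state of +2 for cobalt.
Group 9 minus oxidation state 2 gives a d⁷ configuration.
Counting donor atoms: 3×oxalate (bidentate) → 6 donors. Coordination number = 6.
The spin state decides the count: Oxalate is a weak-field ligand for a first-row metal, so the complex is high-spin.
An octahedral high-spin d⁷ ion is t₂g⁵e_g², giving 3 unpaired electrons.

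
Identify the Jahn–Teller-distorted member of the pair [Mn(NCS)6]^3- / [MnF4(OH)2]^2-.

[Mn(NCS)6]^3-: Ligand charges: each isothiocyanate is −1. With an overall charge of −3 the manganese centre must be in the +3 oxidation state. Group 7 minus oxidation state 3 gives a d⁴ configuration. Isothiocyanate is a weak-field ligand for a first-row metal, so the complex is high-spin. The t₂g³e_g¹ (high-spin) configuration has an unevenly filled e_g set; the Jahn–Teller theorem predicts a tetragonal distortion (typically axial elongation) to lift the degeneracy.
[MnF4(OH)2]^2-: Each fluoride is −1; each hydroxide is −1; balancing the −2 overall charge requires Mn(IV). Mn sits in group 7, so the d-electron count is 7 − 4 = 3. The d³ configuration leaves the e_g set evenly filled (or empty) — no strong Jahn–Teller driving force.

[Mn(NCS)6]^3-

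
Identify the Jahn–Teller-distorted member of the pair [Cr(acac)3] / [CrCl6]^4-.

[Cr(acac)3]: Ligand charges: each acetylacetonate is −1. With an overall charge of 0 the chromium centre must be in the +3 oxidation state. Chromium is a group-6 element; Cr(III) is therefore d³. The d³ configuration leaves the e_g set evenly filled (or empty) — no strong Jahn–Teller driving force.
[CrCl6]^4-: Each chloride is −1; balancing the −4 overall charge requires Cr(II). Chromium is a group-6 element; Cr(II) is therefore d⁴. Chloride is a weak-field ligand for a first-row metal, so the complex is high-spin. The t₂g³e_g¹ (high-spin) configuration has an unevenly filled e_g set; the Jahn–Teller theorem predicts a tetragonal distortion (typically axial elongation) to lift the degeneracy.

[CrCl6]^4-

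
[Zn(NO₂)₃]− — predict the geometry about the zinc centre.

trigonal planar

Summing ligand charges against the −1 overall charge gives an oxidation state of +2 for zinc.
Zn sits in group 12, so the d-electron count is 12 − 2 = 10.
With 3 monodentate ligands the coordination number is 3.
Three ligands around a d¹⁰ centre minimise repulsion in a trigonal-planar arrangement.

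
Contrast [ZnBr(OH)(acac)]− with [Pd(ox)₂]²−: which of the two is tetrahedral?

For [ZnBr(OH)(acac)]−: Each bromide is −1; each hydroxide is −1; each acetylacetonate is −1; balancing the −1 overall charge requires Zn(II). Group 12 minus oxidation state 2 gives a d¹⁰ configuration. A d¹⁰ ion has no crystal-field stabilisation preference between square planar and tetrahedral, so four ligands adopt the sterically favoured tetrahedral geometry. → tetrahedral.
For [Pd(ox)₂]²−: Each oxalate is −2; balancing the −2 overall charge requires Pd(II). Palladium is a group-10 element; Pd(II) is therefore d⁸. A 4d d⁸ ion has a large crystal-field splitting; square planar leaves the high-energy d_{x²−y²} orbital empty and maximises CFSE. → square planar.

[ZnBr(OH)(acac)]−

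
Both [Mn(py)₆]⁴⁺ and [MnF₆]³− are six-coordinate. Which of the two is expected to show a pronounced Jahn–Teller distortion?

[MnF₆]³−

[Mn(py)₆]⁴⁺: Summing ligand charges against the +4 overall charge gives an oxidation state of +4 for manganese. Group 7 minus oxidation state 4 gives a d³ configuration. The d³ configuration leaves the e_g set evenly filled (or empty) — no strong Jahn–Teller driving force.
[MnF₆]³−: Ligand charges: each fluoride is −1. With an overall charge of −3 the manganese centre must be in the +3 oxidation state. Mn sits in group 7, so the d-electron count is 7 − 3 = 4. Fluoride is a weak-field ligand for a first-row metal, so the complex is high-spin. The t₂g³e_g¹ (high-spin) configuration has an unevenly filled e_g set; the Jahn–Teller theorem predicts a tetragonal distortion (typically axial elongation) to lift the degeneracy.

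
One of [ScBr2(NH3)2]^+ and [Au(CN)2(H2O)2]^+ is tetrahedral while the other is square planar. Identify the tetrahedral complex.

For [ScBr2(NH3)2]^+: Ligand charges: each bromide is −1; ammonia is neutral. With an overall charge of +1 the scandium centre must be in the +3 oxidation state. Group 3 minus oxidation state 3 gives a d⁰ configuration. A d⁰ ion has no crystal-field stabilisation preference between square planar and tetrahedral, so four ligands adopt the sterically favoured tetrahedral geometry. → tetrahedral.
For [Au(CN)2(H2O)2]^+: Each cyanide is −1; water is neutral; balancing the +1 overall charge requires Au(III). Au sits in group 11, so the d-electron count is 11 − 3 = 8. A 5d d⁸ ion has a large crystal-field splitting; square planar leaves the high-energy d_{x²−y²} orbital empty and maximises CFSE. → square planar.

[ScBr2(NH3)2]^+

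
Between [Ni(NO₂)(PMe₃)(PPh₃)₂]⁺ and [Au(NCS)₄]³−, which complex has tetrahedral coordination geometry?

[Au(NCS)₄]³−

For [Ni(NO₂)(PMe₃)(PPh₃)₂]⁺: Summing ligand charges against the +1 overall charge gives an oxidation state of +2 for nickel. Nickel is a group-10 element; Ni(II) is therefore d⁸. Nitro (N-bound nitrite), trimethylphosphine, and triphenylphosphine are strong-field ligands (high in the spectrochemical series). A 3d d⁸ ion with strong-field ligands gains enough CFSE to favour square planar over tetrahedral. → square planar.
For [Au(NCS)₄]³−: Each isothiocyanate is −1; balancing the −3 overall charge requires Au(I). Group 11 minus oxidation state 1 gives a d¹⁰ configuration. A d¹⁰ ion has no crystal-field stabilisation preference between square planar and tetrahedral, so four ligands adopt the sterically favoured tetrahedral geometry. → tetrahedral.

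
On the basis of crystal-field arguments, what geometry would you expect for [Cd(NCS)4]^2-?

tetrahedral

Each isothiocyanate is −1; balancing the −2 overall charge requires Cd(II).
Group 12 minus oxidation state 2 gives a d¹⁰ configuration.
Coordination number: 4.
A d¹⁰ ion has no crystal-field stabilisation preference between square planar and tetrahedral, so four ligands adopt the sterically favoured tetrahedral geometry.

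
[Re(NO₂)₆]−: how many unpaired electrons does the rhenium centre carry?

Summing ligand charges against the −1 overall charge gives an oxidation state of +5 for rhenium.
Re sits in group 7, so the d-electron count is 7 − 5 = 2.
In an octahedral field the d² configuration is t₂g²e_g⁰ (only one arrangement possible), giving 2 unpaired electrons.

2 unpaired electrons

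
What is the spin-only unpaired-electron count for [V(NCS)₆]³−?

2 unpaired electrons

Ligand charges: each isothiocyanate is −1. With an overall charge of −3 the vanadium centre must be in the +3 oxidation state.
Vanadium is a group-5 element; V(III) is therefore d².
In an octahedral field the d² configuration is t₂g²e_g⁰ (only one arrangement possible), giving 2 unpaired electrons.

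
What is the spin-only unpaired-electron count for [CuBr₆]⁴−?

Summing ligand charges against the −4 overall charge gives an oxidation state of +2 for copper.
Copper is a group-11 element; Cu(II) is therefore d⁹.
In an octahedral field the d⁹ configuration is t₂g⁶e_g³ (only one arrangement possible), giving 1 unpaired electron.

1 unpaired electron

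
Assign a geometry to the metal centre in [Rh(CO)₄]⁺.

square planar

Ligand charges: carbonyl is neutral. With an overall charge of +1 the rhodium centre must be in the +1 oxidation state.
Rhodium is a group-9 element; Rh(I) is therefore d⁸.
With 4 monodentate ligands the coordination number is 4.
A 4d d⁸ ion has a large crystal-field splitting; square planar leaves the high-energy d_{x²−y²} orbital empty and maximises CFSE.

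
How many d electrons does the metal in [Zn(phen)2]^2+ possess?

Ligand charges: 1,10-phenanthroline is neutral. With an overall charge of +2 the zinc centre must be in the +2 oxidation state.
Zinc is a group-12 element; Zn(II) is therefore d¹⁰.

d¹⁰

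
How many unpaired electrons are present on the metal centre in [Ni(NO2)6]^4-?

2 unpaired electrons

Summing ligand charges against the −4 overall charge gives an oxidation state of +2 for nickel.
Nickel is a group-10 element; Ni(II) is therefore d⁸.
In an octahedral field the d⁸ configuration is t₂g⁶e_g² (only one arrangement possible), giving 2 unpaired electrons.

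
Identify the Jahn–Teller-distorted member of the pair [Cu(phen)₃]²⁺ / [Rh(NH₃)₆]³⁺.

[Cu(phen)₃]²⁺

[Cu(phen)₃]²⁺: Ligand charges: 1,10-phenanthroline is neutral. With an overall charge of +2 the copper centre must be in the +2 oxidation state. Copper is a group-11 element; Cu(II) is therefore d⁹. The t₂g⁶e_g³ configuration has an unevenly filled e_g set; the Jahn–Teller theorem predicts a tetragonal distortion (typically axial elongation) to lift the degeneracy.
[Rh(NH₃)₆]³⁺: Summing ligand charges against the +3 overall charge gives an oxidation state of +3 for rhodium. Rhodium is a group-9 element; Rh(III) is therefore d⁶. A 4d ion has a large Δₒ and is invariably low-spin. The d⁶ configuration leaves the e_g set evenly filled (or empty) — no strong Jahn–Teller driving force.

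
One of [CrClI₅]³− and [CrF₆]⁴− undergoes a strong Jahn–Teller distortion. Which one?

[CrF₆]⁴−

[CrClI₅]³−: Summing ligand charges against the −3 overall charge gives an oxidation state of +3 for chromium. Group 6 minus oxidation state 3 gives a d³ configuration. The d³ configuration leaves the e_g set evenly filled (or empty) — no strong Jahn–Teller driving force.
[CrF₆]⁴−: Summing ligand charges against the −4 overall charge gives an oxidation state of +2 for chromium. Cr sits in group 6, so the d-electron count is 6 − 2 = 4. Fluoride is a weak-field ligand for a first-row metal, so the complex is high-spin. The t₂g³e_g¹ (high-spin) configuration has an unevenly filled e_g set; the Jahn–Teller theorem predicts a tetragonal distortion (typically axial elongation) to lift the degeneracy.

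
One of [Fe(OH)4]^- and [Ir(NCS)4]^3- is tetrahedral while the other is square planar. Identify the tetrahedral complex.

For [Fe(OH)4]^-: Each hydroxide is −1; balancing the −1 overall charge requires Fe(III). Iron is a group-8 element; Fe(III) is therefore d⁵. A high-spin d⁵ ion has zero CFSE in either geometry, so four ligands adopt the sterically favoured tetrahedral geometry. → tetrahedral.
For [Ir(NCS)4]^3-: Each isothiocyanate is −1; balancing the −3 overall charge requires Ir(I). Ir sits in group 9, so the d-electron count is 9 − 1 = 8. A 5d d⁸ ion has a large crystal-field splitting; square planar leaves the high-energy d_{x²−y²} orbital empty and maximises CFSE. → square planar.

[Fe(OH)4]^-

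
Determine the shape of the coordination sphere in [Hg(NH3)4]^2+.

tetrahedral

Ammonia is neutral; balancing the +2 overall charge requires Hg(II).
Group 12 minus oxidation state 2 gives a d¹⁰ configuration.
With 4 monodentate ligands the coordination number is 4.
A d¹⁰ ion has no crystal-field stabilisation preference between square planar and tetrahedral, so four ligands adopt the sterically favoured tetrahedral geometry.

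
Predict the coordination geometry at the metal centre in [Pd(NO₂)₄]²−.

Each nitro (N-bound nitrite) is −1; balancing the −2 overall charge requires Pd(II).
Pd sits in group 10, so the d-electron count is 10 − 2 = 8.
With 4 monodentate ligands the coordination number is 4.
A 4d d⁸ ion has a large crystal-field splitting; square planar leaves the high-energy d_{x²−y²} orbital empty and maximises CFSE.

square planar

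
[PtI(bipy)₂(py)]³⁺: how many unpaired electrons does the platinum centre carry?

0 unpaired electrons

Each iodide is −1; 2,2′-bipyridine is neutral; pyridine is neutral; balancing the +3 overall charge requires Pt(IV).
Group 10 minus oxidation state 4 gives a d⁶ configuration.
Counting donor atoms: 1×iodide (monodentate) → 1 donor; 2×2,2′-bipyridine (bidentate) → 4 donors; 1×pyridine (monodentate) → 1 donor. Coordination number = 6.
The spin state decides the count: a 5d ion has a large Δₒ and is invariably low-spin.
An octahedral low-spin d⁶ ion is t₂g⁶e_g⁰, giving 0 unpaired electrons.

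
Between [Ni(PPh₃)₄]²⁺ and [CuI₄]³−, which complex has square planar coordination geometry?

For [Ni(PPh₃)₄]²⁺: Triphenylphosphine is neutral; balancing the +2 overall charge requires Ni(II). Nickel is a group-10 element; Ni(II) is therefore d⁸. Triphenylphosphine is a strong-field ligand (high in the spectrochemical series). A 3d d⁸ ion with strong-field ligands gains enough CFSE to favour square planar over tetrahedral. → square planar.
For [CuI₄]³−: Each iodide is −1; balancing the −3 overall charge requires Cu(I). Copper is a group-11 element; Cu(I) is therefore d¹⁰. A d¹⁰ ion has no crystal-field stabilisation preference between square planar and tetrahedral, so four ligands adopt the sterically favoured tetrahedral geometry. → tetrahedral.

[Ni(PPh₃)₄]²⁺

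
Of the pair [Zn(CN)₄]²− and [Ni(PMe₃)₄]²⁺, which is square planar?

[Ni(PMe₃)₄]²⁺

For [Zn(CN)₄]²−: Ligand charges: each cyanide is −1. With an overall charge of −2 the zinc centre must be in the +2 oxidation state. Zinc is a group-12 element; Zn(II) is therefore d¹⁰. A d¹⁰ ion has no crystal-field stabilisation preference between square planar and tetrahedral, so four ligands adopt the sterically favoured tetrahedral geometry. → tetrahedral.
For [Ni(PMe₃)₄]²⁺: Trimethylphosphine is neutral; balancing the +2 overall charge requires Ni(II). Group 10 minus oxidation state 2 gives a d⁸ configuration. Trimethylphosphine is a strong-field ligand (high in the spectrochemical series). A 3d d⁸ ion with strong-field ligands gains enough CFSE to favour square planar over tetrahedral. → square planar.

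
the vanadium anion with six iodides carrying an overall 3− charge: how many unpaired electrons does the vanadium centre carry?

Summing ligand charges against the −3 overall charge gives an oxidation state of +3 for vanadium.
Vanadium is a group-5 element; V(III) is therefore d².
In an octahedral field the d² configuration is t₂g²e_g⁰ (only one arrangement possible), giving 2 unpaired electrons.

2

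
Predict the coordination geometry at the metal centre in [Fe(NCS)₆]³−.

octahedral

Each isothiocyanate is −1; balancing the −3 overall charge requires Fe(III).
Fe sits in group 8, so the d-electron count is 8 − 3 = 5.
With 6 monodentate ligands the coordination number is 6.
Six donors around a single metal centre give an octahedral coordination sphere.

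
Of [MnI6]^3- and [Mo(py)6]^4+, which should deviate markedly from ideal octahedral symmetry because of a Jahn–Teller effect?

[MnI6]^3-

[MnI6]^3-: Ligand charges: each iodide is −1. With an overall charge of −3 the manganese centre must be in the +3 oxidation state. Manganese is a group-7 element; Mn(III) is therefore d⁴. Iodide is a weak-field ligand for a first-row metal, so the complex is high-spin. The t₂g³e_g¹ (high-spin) configuration has an unevenly filled e_g set; the Jahn–Teller theorem predicts a tetragonal distortion (typically axial elongation) to lift the degeneracy.
[Mo(py)6]^4+: Pyridine is neutral; balancing the +4 overall charge requires Mo(IV). Molybdenum is a group-6 element; Mo(IV) is therefore d². The d² configuration leaves the e_g set evenly filled (or empty) — no strong Jahn–Teller driving force.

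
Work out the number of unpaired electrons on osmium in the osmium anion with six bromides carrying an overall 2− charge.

Summing ligand charges against the −2 overall charge gives an oxidation state of +4 for osmium.
Osmium is a group-8 element; Os(IV) is therefore d⁴.
The spin state decides the count: a 5d ion has a large Δₒ and is invariably low-spin.
An octahedral low-spin d⁴ ion is t₂g⁴e_g⁰, giving 2 unpaired electrons.

2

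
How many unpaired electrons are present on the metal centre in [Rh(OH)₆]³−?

0 unpaired electrons

Each hydroxide is −1; balancing the −3 overall charge requires Rh(III).
Group 9 minus oxidation state 3 gives a d⁶ configuration.
The spin state decides the count: a 4d ion has a large Δₒ and is invariably low-spin.
An octahedral low-spin d⁶ ion is t₂g⁶e_g⁰, giving 0 unpaired electrons.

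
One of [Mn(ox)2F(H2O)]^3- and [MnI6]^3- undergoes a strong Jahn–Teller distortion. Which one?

[MnI6]^3-

[Mn(ox)2F(H2O)]^3-: Summing ligand charges against the −3 overall charge gives an oxidation state of +2 for manganese. Manganese is a group-7 element; Mn(II) is therefore d⁵. Fluoride and oxalate are weak-field ligands for a first-row metal, so the complex is high-spin. The d⁵ configuration leaves the e_g set evenly filled (or empty) — no strong Jahn–Teller driving force.
[MnI6]^3-: Ligand charges: each iodide is −1. With an overall charge of −3 the manganese centre must be in the +3 oxidation state. Group 7 minus oxidation state 3 gives a d⁴ configuration. Iodide is a weak-field ligand for a first-row metal, so the complex is high-spin. The t₂g³e_g¹ (high-spin) configuration has an unevenly filled e_g set; the Jahn–Teller theorem predicts a tetragonal distortion (typically axial elongation) to lift the degeneracy.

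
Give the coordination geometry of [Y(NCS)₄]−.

Each isothiocyanate is −1; balancing the −1 overall charge requires Y(III).
Group 3 minus oxidation state 3 gives a d⁰ configuration.
With 4 monodentate ligands the coordination number is 4.
A d⁰ ion has no crystal-field stabilisation preference between square planar and tetrahedral, so four ligands adopt the sterically favoured tetrahedral geometry.

tetrahedral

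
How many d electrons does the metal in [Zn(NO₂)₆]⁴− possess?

d10

Each nitro (N-bound nitrite) is −1; balancing the −4 overall charge requires Zn(II).
Zn sits in group 12, so the d-electron count is 12 − 2 = 10.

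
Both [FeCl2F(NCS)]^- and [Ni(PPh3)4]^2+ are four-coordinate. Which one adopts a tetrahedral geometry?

For [FeCl2F(NCS)]^-: Summing ligand charges against the −1 overall charge gives an oxidation state of +3 for iron. Group 8 minus oxidation state 3 gives a d⁵ configuration. A high-spin d⁵ ion has zero CFSE in either geometry, so four ligands adopt the sterically favoured tetrahedral geometry. → tetrahedral.
For [Ni(PPh3)4]^2+: Ligand charges: triphenylphosphine is neutral. With an overall charge of +2 the nickel centre must be in the +2 oxidation state. Ni sits in group 10, so the d-electron count is 10 − 2 = 8. Triphenylphosphine is a strong-field ligand (high in the spectrochemical series). A 3d d⁸ ion with strong-field ligands gains enough CFSE to favour square planar over tetrahedral. → square planar.

[FeCl2F(NCS)]^-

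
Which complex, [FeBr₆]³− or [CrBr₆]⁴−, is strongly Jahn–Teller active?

[FeBr₆]³−: Each bromide is −1; balancing the −3 overall charge requires Fe(III). Iron is a group-8 element; Fe(III) is therefore d⁵. Bromide is a weak-field ligand for a first-row metal, so the complex is high-spin. The d⁵ configuration leaves the e_g set evenly filled (or empty) — no strong Jahn–Teller driving force.
[CrBr₆]⁴−: Ligand charges: each bromide is −1. With an overall charge of −4 the chromium centre must be in the +2 oxidation state. Cr sits in group 6, so the d-electron count is 6 − 2 = 4. Bromide is a weak-field ligand for a first-row metal, so the complex is high-spin. The t₂g³e_g¹ (high-spin) configuration has an unevenly filled e_g set; the Jahn–Teller theorem predicts a tetragonal distortion (typically axial elongation) to lift the degeneracy.

[CrBr₆]⁴−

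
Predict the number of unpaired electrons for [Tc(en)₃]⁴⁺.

Ligand charges: ethylenediamine is neutral. With an overall charge of +4 the technetium centre must be in the +4 oxidation state.
Group 7 minus oxidation state 4 gives a d³ configuration.
Counting donor atoms: 3×ethylenediamine (bidentate) → 6 donors. Coordination number = 6.
In an octahedral field the d³ configuration is t₂g³e_g⁰ (only one arrangement possible), giving 3 unpaired electrons.

3 unpaired electrons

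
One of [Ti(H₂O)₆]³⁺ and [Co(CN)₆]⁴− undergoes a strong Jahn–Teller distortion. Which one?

[Ti(H₂O)₆]³⁺: Ligand charges: water is neutral. With an overall charge of +3 the titanium centre must be in the +3 oxidation state. Group 4 minus oxidation state 3 gives a d¹ configuration. The d¹ configuration leaves the e_g set evenly filled (or empty) — no strong Jahn–Teller driving force.
[Co(CN)₆]⁴−: Each cyanide is −1; balancing the −4 overall charge requires Co(II). Cobalt is a group-9 element; Co(II) is therefore d⁷. Cyanide is a strong-field ligand (high in the spectrochemical series) for a first-row metal, so the complex is low-spin. The t₂g⁶e_g¹ (low-spin) configuration has an unevenly filled e_g set; the Jahn–Teller theorem predicts a tetragonal distortion (typically axial elongation) to lift the degeneracy.

[Co(CN)₆]⁴−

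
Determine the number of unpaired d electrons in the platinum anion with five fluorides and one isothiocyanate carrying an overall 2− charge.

0 unpaired electrons

Ligand charges: each fluoride is −1; each isothiocyanate is −1. With an overall charge of −2 the platinum centre must be in the +4 oxidation state.
Group 10 minus oxidation state 4 gives a d⁶ configuration.
The spin state decides the count: a 5d ion has a large Δₒ and is invariably low-spin.
An octahedral low-spin d⁶ ion is t₂g⁶e_g⁰, giving 0 unpaired electrons.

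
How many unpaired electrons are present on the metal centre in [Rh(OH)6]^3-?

0 unpaired electrons

Ligand charges: each hydroxide is −1. With an overall charge of −3 the rhodium centre must be in the +3 oxidation state.
Group 9 minus oxidation state 3 gives a d⁶ configuration.
The spin state decides the count: a 4d ion has a large Δₒ and is invariably low-spin.
An octahedral low-spin d⁶ ion is t₂g⁶e_g⁰, giving 0 unpaired electrons.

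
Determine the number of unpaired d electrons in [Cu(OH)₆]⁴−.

1 unpaired electron

Summing ligand charges against the −4 overall charge gives an oxidation state of +2 for copper.
Cu sits in group 11, so the d-electron count is 11 − 2 = 9.
In an octahedral field the d⁹ configuration is t₂g⁶e_g³ (only one arrangement possible), giving 1 unpaired electron.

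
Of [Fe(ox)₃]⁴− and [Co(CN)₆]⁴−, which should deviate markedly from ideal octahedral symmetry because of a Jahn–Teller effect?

[Co(CN)₆]⁴−

[Fe(ox)₃]⁴−: Summing ligand charges against the −4 overall charge gives an oxidation state of +2 for iron. Fe sits in group 8, so the d-electron count is 8 − 2 = 6. Oxalate is a weak-field ligand for a first-row metal, so the complex is high-spin. The d⁶ configuration leaves the e_g set evenly filled (or empty) — no strong Jahn–Teller driving force.
[Co(CN)₆]⁴−: Summing ligand charges against the −4 overall charge gives an oxidation state of +2 for cobalt. Group 9 minus oxidation state 2 gives a d⁷ configuration. Cyanide is a strong-field ligand (high in the spectrochemical series) for a first-row metal, so the complex is low-spin. The t₂g⁶e_g¹ (low-spin) configuration has an unevenly filled e_g set; the Jahn–Teller theorem predicts a tetragonal distortion (typically axial elongation) to lift the degeneracy.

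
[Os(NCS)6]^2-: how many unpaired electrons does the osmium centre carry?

2 unpaired electrons

Summing ligand charges against the −2 overall charge gives an oxidation state of +4 for osmium.
Group 8 minus oxidation state 4 gives a d⁴ configuration.
The spin state decides the count: a 5d ion has a large Δₒ and is invariably low-spin.
An octahedral low-spin d⁴ ion is t₂g⁴e_g⁰, giving 2 unpaired electrons.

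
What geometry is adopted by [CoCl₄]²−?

tetrahedral

Each chloride is −1; balancing the −2 overall charge requires Co(II).
Group 9 minus oxidation state 2 gives a d⁷ configuration.
With 4 monodentate ligands the coordination number is 4.
Chloride is a weak-field ligand.
For a high-spin 3d d⁷ ion with weak-field ligands the small Δₜ gives little square-planar CFSE advantage, so four ligands adopt the sterically favoured tetrahedral geometry.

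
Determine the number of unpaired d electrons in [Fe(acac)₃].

5 unpaired electrons

Ligand charges: each acetylacetonate is −1. With an overall charge of 0 the iron centre must be in the +3 oxidation state.
Fe sits in group 8, so the d-electron count is 8 − 3 = 5.
Counting donor atoms: 3×acetylacetonate (bidentate) → 6 donors. Coordination number = 6.
The spin state decides the count: Acetylacetonate is a weak-field ligand for a first-row metal, so the complex is high-spin.
An octahedral high-spin d⁵ ion is t₂g³e_g², giving 5 unpaired electrons.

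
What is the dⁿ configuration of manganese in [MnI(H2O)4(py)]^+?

d5

Summing ligand charges against the +1 overall charge gives an oxidation state of +2 for manganese.
Mn sits in group 7, so the d-electron count is 7 − 2 = 5.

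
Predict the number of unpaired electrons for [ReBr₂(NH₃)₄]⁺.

2

Summing ligand charges against the +1 overall charge gives an oxidation state of +3 for rhenium.
Group 7 minus oxidation state 3 gives a d⁴ configuration.
The spin state decides the count: a 5d ion has a large Δₒ and is invariably low-spin.
An octahedral low-spin d⁴ ion is t₂g⁴e_g⁰, giving 2 unpaired electrons.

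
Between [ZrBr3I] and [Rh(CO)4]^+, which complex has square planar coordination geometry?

For [ZrBr3I]: Ligand charges: each bromide is −1; each iodide is −1. With an overall charge of 0 the zirconium centre must be in the +4 oxidation state. Group 4 minus oxidation state 4 gives a d⁰ configuration. A d⁰ ion has no crystal-field stabilisation preference between square planar and tetrahedral, so four ligands adopt the sterically favoured tetrahedral geometry. → tetrahedral.
For [Rh(CO)4]^+: Carbonyl is neutral; balancing the +1 overall charge requires Rh(I). Rhodium is a group-9 element; Rh(I) is therefore d⁸. A 4d d⁸ ion has a large crystal-field splitting; square planar leaves the high-energy d_{x²−y²} orbital empty and maximises CFSE. → square planar.

[Rh(CO)4]^+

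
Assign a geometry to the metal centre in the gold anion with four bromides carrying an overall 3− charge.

tetrahedral

Ligand charges: each bromide is −1. With an overall charge of −3 the gold centre must be in the +1 oxidation state.
Au sits in group 11, so the d-electron count is 11 − 1 = 10.
With 4 monodentate ligands the coordination number is 4.
A d¹⁰ ion has no crystal-field stabilisation preference between square planar and tetrahedral, so four ligands adopt the sterically favoured tetrahedral geometry.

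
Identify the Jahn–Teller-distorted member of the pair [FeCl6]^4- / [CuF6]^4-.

[FeCl6]^4-: Ligand charges: each chloride is −1. With an overall charge of −4 the iron centre must be in the +2 oxidation state. Group 8 minus oxidation state 2 gives a d⁶ configuration. Chloride is a weak-field ligand for a first-row metal, so the complex is high-spin. The d⁶ configuration leaves the e_g set evenly filled (or empty) — no strong Jahn–Teller driving force.
[CuF6]^4-: Summing ligand charges against the −4 overall charge gives an oxidation state of +2 for copper. Cu sits in group 11, so the d-electron count is 11 − 2 = 9. The t₂g⁶e_g³ configuration has an unevenly filled e_g set; the Jahn–Teller theorem predicts a tetragonal distortion (typically axial elongation) to lift the degeneracy.

[CuF6]^4-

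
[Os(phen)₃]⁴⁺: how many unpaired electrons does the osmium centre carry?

1,10-phenanthroline is neutral; balancing the +4 overall charge requires Os(IV).
Os sits in group 8, so the d-electron count is 8 − 4 = 4.
Counting donor atoms: 3×1,10-phenanthroline (bidentate) → 6 donors. Coordination number = 6.
The spin state decides the count: a 5d ion has a large Δₒ and is invariably low-spin.
An octahedral low-spin d⁴ ion is t₂g⁴e_g⁰, giving 2 unpaired electrons.

2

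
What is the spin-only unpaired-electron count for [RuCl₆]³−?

1 unpaired electron

Each chloride is −1; balancing the −3 overall charge requires Ru(III).
Ruthenium is a group-8 element; Ru(III) is therefore d⁵.
The spin state decides the count: a 4d ion has a large Δₒ and is invariably low-spin.
An octahedral low-spin d⁵ ion is t₂g⁵e_g⁰, giving 1 unpaired electron.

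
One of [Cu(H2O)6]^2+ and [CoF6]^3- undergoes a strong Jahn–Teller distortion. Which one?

[Cu(H2O)6]^2+

[Cu(H2O)6]^2+: Summing ligand charges against the +2 overall charge gives an oxidation state of +2 for copper. Copper is a group-11 element; Cu(II) is therefore d⁹. The t₂g⁶e_g³ configuration has an unevenly filled e_g set; the Jahn–Teller theorem predicts a tetragonal distortion (typically axial elongation) to lift the degeneracy.
[CoF6]^3-: Each fluoride is −1; balancing the −3 overall charge requires Co(III). Co sits in group 9, so the d-electron count is 9 − 3 = 6. Fluoride is the one ligand weak enough to leave Co(III) high-spin — [CoF₆]³⁻ is the classic exception. The d⁶ configuration leaves the e_g set evenly filled (or empty) — no strong Jahn–Teller driving force.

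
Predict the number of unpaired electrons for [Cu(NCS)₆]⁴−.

1

Ligand charges: each isothiocyanate is −1. With an overall charge of −4 the copper centre must be in the +2 oxidation state.
Group 11 minus oxidation state 2 gives a d⁹ configuration.
In an octahedral field the d⁹ configuration is t₂g⁶e_g³ (only one arrangement possible), giving 1 unpaired electron.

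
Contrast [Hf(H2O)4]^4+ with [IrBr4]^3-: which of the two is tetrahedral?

[Hf(H2O)4]^4+

For [Hf(H2O)4]^4+: Ligand charges: water is neutral. With an overall charge of +4 the hafnium centre must be in the +4 oxidation state. Hf sits in group 4, so the d-electron count is 4 − 4 = 0. A d⁰ ion has no crystal-field stabilisation preference between square planar and tetrahedral, so four ligands adopt the sterically favoured tetrahedral geometry. → tetrahedral.
For [IrBr4]^3-: Each bromide is −1; balancing the −3 overall charge requires Ir(I). Iridium is a group-9 element; Ir(I) is therefore d⁸. A 5d d⁸ ion has a large crystal-field splitting; square planar leaves the high-energy d_{x²−y²} orbital empty and maximises CFSE. → square planar.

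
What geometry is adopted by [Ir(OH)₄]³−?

Summing ligand charges against the −3 overall charge gives an oxidation state of +1 for iridium.
Iridium is a group-9 element; Ir(I) is therefore d⁸.
Coordination number: 4.
A 5d d⁸ ion has a large crystal-field splitting; square planar leaves the high-energy d_{x²−y²} orbital empty and maximises CFSE.

square planar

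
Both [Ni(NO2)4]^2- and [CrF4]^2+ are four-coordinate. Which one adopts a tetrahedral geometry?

[CrF4]^2+

For [Ni(NO2)4]^2-: Ligand charges: each nitro (N-bound nitrite) is −1. With an overall charge of −2 the nickel centre must be in the +2 oxidation state. Ni sits in group 10, so the d-electron count is 10 − 2 = 8. Nitro (N-bound nitrite) is a strong-field ligand (high in the spectrochemical series). A 3d d⁸ ion with strong-field ligands gains enough CFSE to favour square planar over tetrahedral. → square planar.
For [CrF4]^2+: Each fluoride is −1; balancing the +2 overall charge requires Cr(VI). Chromium is a group-6 element; Cr(VI) is therefore d⁰. A d⁰ ion has no crystal-field stabilisation preference between square planar and tetrahedral, so four ligands adopt the sterically favoured tetrahedral geometry. → tetrahedral.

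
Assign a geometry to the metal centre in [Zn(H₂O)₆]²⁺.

octahedral

Summing ligand charges against the +2 overall charge gives an oxidation state of +2 for zinc.
Zn sits in group 12, so the d-electron count is 12 − 2 = 10.
With 6 monodentate ligands the coordination number is 6.
Six donors around a single metal centre give an octahedral coordination sphere.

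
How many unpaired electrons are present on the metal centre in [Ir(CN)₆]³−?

0

Each cyanide is −1; balancing the −3 overall charge requires Ir(III).
Iridium is a group-9 element; Ir(III) is therefore d⁶.
The spin state decides the count: a 5d ion has a large Δₒ and is invariably low-spin.
An octahedral low-spin d⁶ ion is t₂g⁶e_g⁰, giving 0 unpaired electrons.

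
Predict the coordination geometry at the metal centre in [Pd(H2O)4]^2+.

Water is neutral; balancing the +2 overall charge requires Pd(II).
Palladium is a group-10 element; Pd(II) is therefore d⁸.
Coordination number: 4.
A 4d d⁸ ion has a large crystal-field splitting; square planar leaves the high-energy d_{x²−y²} orbital empty and maximises CFSE.

square planar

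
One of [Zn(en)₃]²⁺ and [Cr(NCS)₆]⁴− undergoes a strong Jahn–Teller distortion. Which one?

[Zn(en)₃]²⁺: Ligand charges: ethylenediamine is neutral. With an overall charge of +2 the zinc centre must be in the +2 oxidation state. Zinc is a group-12 element; Zn(II) is therefore d¹⁰. The d¹⁰ configuration leaves the e_g set evenly filled (or empty) — no strong Jahn–Teller driving force.
[Cr(NCS)₆]⁴−: Summing ligand charges against the −4 overall charge gives an oxidation state of +2 for chromium. Group 6 minus oxidation state 2 gives a d⁴ configuration. Isothiocyanate is a weak-field ligand for a first-row metal, so the complex is high-spin. The t₂g³e_g¹ (high-spin) configuration has an unevenly filled e_g set; the Jahn–Teller theorem predicts a tetragonal distortion (typically axial elongation) to lift the degeneracy.

[Cr(NCS)₆]⁴−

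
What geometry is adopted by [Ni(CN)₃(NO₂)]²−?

square planar

Each cyanide is −1; each nitro (N-bound nitrite) is −1; balancing the −2 overall charge requires Ni(II).
Group 10 minus oxidation state 2 gives a d⁸ configuration.
With 4 monodentate ligands the coordination number is 4.
Cyanide and nitro (N-bound nitrite) are strong-field ligands (high in the spectrochemical series).
A 3d d⁸ ion with strong-field ligands gains enough CFSE to favour square planar over tetrahedral.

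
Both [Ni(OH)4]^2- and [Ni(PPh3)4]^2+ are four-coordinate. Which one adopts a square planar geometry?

[Ni(PPh3)4]^2+

For [Ni(OH)4]^2-: Each hydroxide is −1; balancing the −2 overall charge requires Ni(II). Group 10 minus oxidation state 2 gives a d⁸ configuration. Hydroxide is a weak-field ligand. With weak-field ligands the CFSE gain from square planar is small, so a 3d d⁸ ion takes the sterically preferred tetrahedral geometry. → tetrahedral.
For [Ni(PPh3)4]^2+: Triphenylphosphine is neutral; balancing the +2 overall charge requires Ni(II). Group 10 minus oxidation state 2 gives a d⁸ configuration. Triphenylphosphine is a strong-field ligand (high in the spectrochemical series). A 3d d⁸ ion with strong-field ligands gains enough CFSE to favour square planar over tetrahedral. → square planar.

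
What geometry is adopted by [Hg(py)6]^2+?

octahedral

Pyridine is neutral; balancing the +2 overall charge requires Hg(II).
Hg sits in group 12, so the d-electron count is 12 − 2 = 10.
With 6 monodentate ligands the coordination number is 6.
Six donors around a single metal centre give an octahedral coordination sphere.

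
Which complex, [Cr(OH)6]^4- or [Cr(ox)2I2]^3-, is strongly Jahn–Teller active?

[Cr(OH)6]^4-

[Cr(OH)6]^4-: Ligand charges: each hydroxide is −1. With an overall charge of −4 the chromium centre must be in the +2 oxidation state. Group 6 minus oxidation state 2 gives a d⁴ configuration. Hydroxide is a weak-field ligand for a first-row metal, so the complex is high-spin. The t₂g³e_g¹ (high-spin) configuration has an unevenly filled e_g set; the Jahn–Teller theorem predicts a tetragonal distortion (typically axial elongation) to lift the degeneracy.
[Cr(ox)2I2]^3-: Each oxalate is −2; each iodide is −1; balancing the −3 overall charge requires Cr(III). Cr sits in group 6, so the d-electron count is 6 − 3 = 3. The d³ configuration leaves the e_g set evenly filled (or empty) — no strong Jahn–Teller driving force.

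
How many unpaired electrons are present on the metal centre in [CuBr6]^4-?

Ligand charges: each bromide is −1. With an overall charge of −4 the copper centre must be in the +2 oxidation state.
Cu sits in group 11, so the d-electron count is 11 − 2 = 9.
In an octahedral field the d⁹ configuration is t₂g⁶e_g³ (only one arrangement possible), giving 1 unpaired electron.

1 unpaired electron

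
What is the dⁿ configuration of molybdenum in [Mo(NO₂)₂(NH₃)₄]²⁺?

Each nitro (N-bound nitrite) is −1; ammonia is neutral; balancing the +2 overall charge requires Mo(IV).
Molybdenum is a group-6 element; Mo(IV) is therefore d².

d²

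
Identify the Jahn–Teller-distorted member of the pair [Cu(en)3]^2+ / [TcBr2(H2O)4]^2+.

[Cu(en)3]^2+

[Cu(en)3]^2+: Ligand charges: ethylenediamine is neutral. With an overall charge of +2 the copper centre must be in the +2 oxidation state. Cu sits in group 11, so the d-electron count is 11 − 2 = 9. The t₂g⁶e_g³ configuration has an unevenly filled e_g set; the Jahn–Teller theorem predicts a tetragonal distortion (typically axial elongation) to lift the degeneracy.
[TcBr2(H2O)4]^2+: Summing ligand charges against the +2 overall charge gives an oxidation state of +4 for technetium. Technetium is a group-7 element; Tc(IV) is therefore d³. The d³ configuration leaves the e_g set evenly filled (or empty) — no strong Jahn–Teller driving force.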